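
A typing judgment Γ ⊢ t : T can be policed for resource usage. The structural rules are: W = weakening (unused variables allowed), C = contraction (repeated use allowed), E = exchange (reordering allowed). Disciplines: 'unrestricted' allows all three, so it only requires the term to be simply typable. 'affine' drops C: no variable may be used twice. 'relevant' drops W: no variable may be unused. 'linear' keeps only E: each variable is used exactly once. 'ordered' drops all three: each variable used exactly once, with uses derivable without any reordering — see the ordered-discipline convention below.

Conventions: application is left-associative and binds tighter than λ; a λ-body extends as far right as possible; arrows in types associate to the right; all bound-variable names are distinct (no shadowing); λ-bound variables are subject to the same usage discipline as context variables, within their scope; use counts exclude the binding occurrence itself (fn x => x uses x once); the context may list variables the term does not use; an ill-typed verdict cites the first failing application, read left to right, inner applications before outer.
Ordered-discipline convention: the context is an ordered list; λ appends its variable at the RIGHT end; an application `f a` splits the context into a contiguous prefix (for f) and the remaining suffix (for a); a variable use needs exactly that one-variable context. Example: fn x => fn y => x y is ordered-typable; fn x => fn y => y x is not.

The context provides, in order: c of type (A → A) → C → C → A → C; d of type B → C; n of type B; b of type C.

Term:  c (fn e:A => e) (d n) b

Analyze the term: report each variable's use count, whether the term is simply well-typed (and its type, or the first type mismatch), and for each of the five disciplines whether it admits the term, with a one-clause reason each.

counts: c: 1×, d: 1×, n: 1×, b: 1×, e (bound): 1×
uses in reading order: c, e, d, n, b
typing: the term checks, with type A → C
ordered ✓ (one use each (c, d, n, b, e); ordered split holds)
linear ✓ (each of c, d, n, b, e used exactly once)
affine ✓ (no duplicate uses among c, d, n, b, e)
relevant ✓ (none of c, d, n, b, e goes unused)
unrestricted ✓ (type-checks (A → C) and nothing is barred)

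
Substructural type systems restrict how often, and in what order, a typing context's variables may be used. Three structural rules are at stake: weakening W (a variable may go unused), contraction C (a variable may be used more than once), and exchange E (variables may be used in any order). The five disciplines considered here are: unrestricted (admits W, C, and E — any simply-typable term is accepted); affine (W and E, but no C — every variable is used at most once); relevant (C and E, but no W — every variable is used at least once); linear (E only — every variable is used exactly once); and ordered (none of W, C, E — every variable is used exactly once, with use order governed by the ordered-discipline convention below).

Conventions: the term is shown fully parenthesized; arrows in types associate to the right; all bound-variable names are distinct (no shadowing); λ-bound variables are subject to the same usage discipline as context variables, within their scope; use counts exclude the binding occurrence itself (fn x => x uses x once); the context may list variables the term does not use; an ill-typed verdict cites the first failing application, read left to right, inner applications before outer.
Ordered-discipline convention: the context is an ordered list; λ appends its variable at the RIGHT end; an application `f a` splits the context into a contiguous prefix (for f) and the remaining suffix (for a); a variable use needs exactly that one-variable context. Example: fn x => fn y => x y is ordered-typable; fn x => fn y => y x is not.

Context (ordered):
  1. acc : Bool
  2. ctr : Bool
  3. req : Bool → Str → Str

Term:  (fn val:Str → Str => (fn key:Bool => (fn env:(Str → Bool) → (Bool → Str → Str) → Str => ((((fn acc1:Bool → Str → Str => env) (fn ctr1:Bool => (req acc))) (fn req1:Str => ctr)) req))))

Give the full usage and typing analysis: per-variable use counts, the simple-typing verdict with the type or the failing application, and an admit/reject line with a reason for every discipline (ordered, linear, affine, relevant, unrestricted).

use counts: acc ×1, ctr ×1, req ×2, val (bound) ×0, key (bound) ×0, env (bound) ×1, acc1 (bound) ×0, ctr1 (bound) ×0, req1 (bound) ×0
uses in reading order: env, req, acc, ctr, req
typing: the term checks, with type (Str → Str) → Bool → ((Str → Bool) → (Bool → Str → Str) → Str) → Str
ordered: ✗, needs contraction — req ×2; needs weakening: val, key, acc1, ctr1, req1 unused
linear: ✗, needs contraction — req ×2; needs weakening: val, key, acc1, ctr1, req1 unused
affine: ✗, needs contraction — req ×2
relevant: ✗, needs weakening: val, key, acc1, ctr1, req1 unused
unrestricted: ✓, well-typed at (Str → Str) → Bool → ((Str → Bool) → (Bool → Str → Str) → Str) → Str; no restrictions here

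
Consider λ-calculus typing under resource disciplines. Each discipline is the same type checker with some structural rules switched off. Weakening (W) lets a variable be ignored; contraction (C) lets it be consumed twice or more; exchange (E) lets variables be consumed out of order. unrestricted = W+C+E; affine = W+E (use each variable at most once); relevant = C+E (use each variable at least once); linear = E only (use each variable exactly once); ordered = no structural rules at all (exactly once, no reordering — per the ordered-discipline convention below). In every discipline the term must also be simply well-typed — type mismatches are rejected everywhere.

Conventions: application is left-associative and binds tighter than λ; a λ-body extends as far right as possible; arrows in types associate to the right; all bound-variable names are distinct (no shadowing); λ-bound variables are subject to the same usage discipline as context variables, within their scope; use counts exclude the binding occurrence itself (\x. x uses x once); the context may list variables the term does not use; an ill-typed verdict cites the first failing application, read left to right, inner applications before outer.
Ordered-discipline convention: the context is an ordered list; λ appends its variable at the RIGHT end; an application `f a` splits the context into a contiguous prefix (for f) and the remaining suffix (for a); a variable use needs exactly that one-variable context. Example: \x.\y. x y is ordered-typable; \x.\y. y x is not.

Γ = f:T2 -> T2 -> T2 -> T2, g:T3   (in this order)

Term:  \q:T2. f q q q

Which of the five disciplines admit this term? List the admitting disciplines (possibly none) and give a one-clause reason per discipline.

admitted in: unrestricted
variable uses: f: 1×, g: 0×, q [bound]: 3×
uses in reading order: f, q, q, q
typing: the term checks, with type T2 -> T2
ordered: ✗, repeated use of q ×3; g left unused
linear: ✗, repeated use of q ×3; g left unused
affine: ✗, repeated use of q ×3
relevant: ✗, g left unused
unrestricted: ✓, typability at T2 -> T2 is all that's needed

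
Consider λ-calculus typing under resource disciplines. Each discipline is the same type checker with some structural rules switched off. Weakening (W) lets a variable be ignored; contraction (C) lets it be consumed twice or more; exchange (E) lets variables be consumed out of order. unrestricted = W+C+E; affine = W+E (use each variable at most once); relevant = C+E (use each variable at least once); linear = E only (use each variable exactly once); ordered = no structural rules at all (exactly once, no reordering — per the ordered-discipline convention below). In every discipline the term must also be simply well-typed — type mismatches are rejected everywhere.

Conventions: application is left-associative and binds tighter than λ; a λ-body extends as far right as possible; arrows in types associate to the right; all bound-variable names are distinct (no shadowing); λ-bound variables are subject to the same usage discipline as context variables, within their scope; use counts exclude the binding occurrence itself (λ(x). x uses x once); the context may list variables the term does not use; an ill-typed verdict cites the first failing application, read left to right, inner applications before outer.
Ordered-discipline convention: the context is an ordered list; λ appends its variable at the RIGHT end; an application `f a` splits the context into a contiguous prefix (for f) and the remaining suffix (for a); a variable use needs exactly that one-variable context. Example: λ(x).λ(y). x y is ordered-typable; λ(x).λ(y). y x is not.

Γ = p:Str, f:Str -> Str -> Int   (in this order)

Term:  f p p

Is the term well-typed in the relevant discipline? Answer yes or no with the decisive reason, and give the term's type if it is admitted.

yes — none of p, f goes unused; term : Int
variable uses: p ×2, f ×1
order of uses: f, p, p
typing: well-typed at Int
across the five disciplines: ordered ✗; linear ✗; affine ✗; relevant ✓; unrestricted ✓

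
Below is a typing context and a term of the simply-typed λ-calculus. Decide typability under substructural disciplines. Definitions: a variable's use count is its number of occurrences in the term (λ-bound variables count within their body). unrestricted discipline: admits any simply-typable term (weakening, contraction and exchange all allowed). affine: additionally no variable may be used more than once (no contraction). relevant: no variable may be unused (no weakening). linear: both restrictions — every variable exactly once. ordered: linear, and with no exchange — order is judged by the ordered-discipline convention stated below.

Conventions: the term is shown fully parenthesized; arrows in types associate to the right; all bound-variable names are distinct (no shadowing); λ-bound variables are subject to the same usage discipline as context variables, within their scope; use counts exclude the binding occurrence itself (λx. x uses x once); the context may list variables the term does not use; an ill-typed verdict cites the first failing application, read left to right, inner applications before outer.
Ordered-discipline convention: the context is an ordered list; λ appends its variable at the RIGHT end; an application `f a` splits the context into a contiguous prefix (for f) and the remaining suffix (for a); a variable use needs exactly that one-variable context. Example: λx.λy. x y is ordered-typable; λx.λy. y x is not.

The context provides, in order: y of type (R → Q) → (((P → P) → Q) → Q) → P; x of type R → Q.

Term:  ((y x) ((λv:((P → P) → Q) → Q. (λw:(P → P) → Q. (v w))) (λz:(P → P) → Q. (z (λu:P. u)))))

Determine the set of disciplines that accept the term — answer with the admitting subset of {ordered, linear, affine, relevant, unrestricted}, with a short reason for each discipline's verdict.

admitted in: ordered, linear, affine, relevant, unrestricted
usage: y=1, x=1, v (λ-bound)=1, w (λ-bound)=1, z (λ-bound)=1, u (λ-bound)=1
uses in reading order: y, x, v, w, z, u
typing: ✓ — P
ordered ✓ (y, x, v, w, z, u: once each, no exchange needed)
linear ✓ (each of y, x, v, w, z, u used exactly once)
affine ✓ (at most one use each (y, x, v, w, z, u))
relevant ✓ (at least one use each (y, x, v, w, z, u))
unrestricted ✓ (simply typable at P; W, C, E all held)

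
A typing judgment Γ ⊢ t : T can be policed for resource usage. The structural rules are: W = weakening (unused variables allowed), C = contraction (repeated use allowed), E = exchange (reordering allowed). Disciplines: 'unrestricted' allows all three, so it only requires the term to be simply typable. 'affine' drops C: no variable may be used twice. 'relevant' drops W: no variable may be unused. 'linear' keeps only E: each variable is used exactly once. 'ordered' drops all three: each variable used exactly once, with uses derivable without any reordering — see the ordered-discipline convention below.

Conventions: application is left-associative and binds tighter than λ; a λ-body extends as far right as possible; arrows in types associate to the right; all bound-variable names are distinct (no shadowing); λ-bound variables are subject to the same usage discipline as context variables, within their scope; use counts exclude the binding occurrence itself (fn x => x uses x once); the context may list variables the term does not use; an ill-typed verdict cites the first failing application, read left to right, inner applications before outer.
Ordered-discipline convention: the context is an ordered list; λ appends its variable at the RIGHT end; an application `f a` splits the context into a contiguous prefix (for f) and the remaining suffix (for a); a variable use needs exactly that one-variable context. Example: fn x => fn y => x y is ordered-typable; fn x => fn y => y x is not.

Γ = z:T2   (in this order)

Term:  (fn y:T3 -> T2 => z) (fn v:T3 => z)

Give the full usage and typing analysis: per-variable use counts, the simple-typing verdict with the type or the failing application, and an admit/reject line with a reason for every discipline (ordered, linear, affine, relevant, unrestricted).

counts: z: 2×; y [bound]: 0×; v [bound]: 0×
left-to-right use order: z, z
typing: well-typed at T2
ordered: ✗ — uses contraction: z ×2; y, v left unused
linear: ✗ — uses contraction: z ×2; y, v left unused
affine: ✗ — uses contraction: z ×2
relevant: ✗ — y, v left unused
unrestricted: ✓ — type-checks (T2) and nothing is barred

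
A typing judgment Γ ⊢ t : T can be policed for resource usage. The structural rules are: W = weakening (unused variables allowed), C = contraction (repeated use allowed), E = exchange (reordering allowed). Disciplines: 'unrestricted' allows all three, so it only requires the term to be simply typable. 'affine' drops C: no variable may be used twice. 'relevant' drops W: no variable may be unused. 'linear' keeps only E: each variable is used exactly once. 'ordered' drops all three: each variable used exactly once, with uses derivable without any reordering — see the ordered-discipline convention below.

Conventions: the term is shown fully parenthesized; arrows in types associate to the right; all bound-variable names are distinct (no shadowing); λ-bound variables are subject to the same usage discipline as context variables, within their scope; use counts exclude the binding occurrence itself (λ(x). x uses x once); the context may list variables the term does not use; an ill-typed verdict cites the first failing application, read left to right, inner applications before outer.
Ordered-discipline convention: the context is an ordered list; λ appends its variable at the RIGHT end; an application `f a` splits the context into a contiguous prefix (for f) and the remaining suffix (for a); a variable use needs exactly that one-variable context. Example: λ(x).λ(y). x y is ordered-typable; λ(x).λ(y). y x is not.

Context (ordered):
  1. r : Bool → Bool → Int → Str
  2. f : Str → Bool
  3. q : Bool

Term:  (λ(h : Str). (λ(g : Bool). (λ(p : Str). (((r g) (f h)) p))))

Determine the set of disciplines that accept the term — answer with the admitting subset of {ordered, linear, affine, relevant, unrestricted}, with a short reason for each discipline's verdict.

accepted by: none
use counts: r=1; f=1; q=0; h (λ-bound)=1; g (λ-bound)=1; p (λ-bound)=1
left-to-right use order: r, g, f, h, p
typing: ill-typed: an argument Str mismatches the expected Int
ordered: ✗, the type mismatch rejects it
linear: ✗, not simply typable
affine: ✗, fails simple typing
relevant: ✗, a type mismatch blocks all five
unrestricted: ✗, the type mismatch rejects it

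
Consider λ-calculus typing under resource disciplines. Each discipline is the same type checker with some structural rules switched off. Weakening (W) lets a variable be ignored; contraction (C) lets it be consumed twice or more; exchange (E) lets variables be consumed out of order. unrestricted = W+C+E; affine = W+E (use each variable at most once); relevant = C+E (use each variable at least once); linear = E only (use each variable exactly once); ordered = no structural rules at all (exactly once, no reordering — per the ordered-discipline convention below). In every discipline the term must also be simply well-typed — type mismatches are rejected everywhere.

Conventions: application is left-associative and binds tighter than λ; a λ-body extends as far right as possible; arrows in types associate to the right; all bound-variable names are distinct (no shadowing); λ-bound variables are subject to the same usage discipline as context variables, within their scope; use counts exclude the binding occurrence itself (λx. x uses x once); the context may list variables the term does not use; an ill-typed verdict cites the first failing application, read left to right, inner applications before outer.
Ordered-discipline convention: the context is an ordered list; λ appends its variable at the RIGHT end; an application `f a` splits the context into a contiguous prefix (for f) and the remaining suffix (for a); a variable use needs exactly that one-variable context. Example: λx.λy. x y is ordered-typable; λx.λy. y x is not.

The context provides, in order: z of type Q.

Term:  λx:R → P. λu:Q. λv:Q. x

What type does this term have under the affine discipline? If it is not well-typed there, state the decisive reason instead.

term : (R → P) → Q → Q → R → P
counts: z: 0; x (λ-bound): 1; u (λ-bound): 0; v (λ-bound): 0
use order (left to right): x
typing: well-typed — term : (R → P) → Q → Q → R → P
per-discipline verdicts: ordered ✗ | linear ✗ | affine ✓ | relevant ✗ | unrestricted ✓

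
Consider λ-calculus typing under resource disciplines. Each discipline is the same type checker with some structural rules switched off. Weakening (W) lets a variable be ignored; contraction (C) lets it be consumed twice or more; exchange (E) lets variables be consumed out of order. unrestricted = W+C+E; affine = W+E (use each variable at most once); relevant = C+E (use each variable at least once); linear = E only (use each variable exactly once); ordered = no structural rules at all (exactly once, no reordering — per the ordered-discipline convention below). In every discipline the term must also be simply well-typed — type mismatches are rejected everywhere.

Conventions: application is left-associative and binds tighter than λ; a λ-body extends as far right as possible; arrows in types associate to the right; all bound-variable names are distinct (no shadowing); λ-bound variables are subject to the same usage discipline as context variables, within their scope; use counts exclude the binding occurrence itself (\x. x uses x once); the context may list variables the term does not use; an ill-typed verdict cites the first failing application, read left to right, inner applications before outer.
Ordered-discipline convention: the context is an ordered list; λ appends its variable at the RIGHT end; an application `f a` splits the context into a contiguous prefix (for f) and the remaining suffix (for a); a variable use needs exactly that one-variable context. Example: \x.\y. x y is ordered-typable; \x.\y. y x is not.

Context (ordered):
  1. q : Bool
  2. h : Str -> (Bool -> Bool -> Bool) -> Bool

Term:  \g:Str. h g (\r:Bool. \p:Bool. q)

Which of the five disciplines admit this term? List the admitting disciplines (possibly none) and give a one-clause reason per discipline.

admitted in: affine, unrestricted
use counts: q: 1, h: 1, g [bound]: 1, r [bound]: 0, p [bound]: 0
uses in reading order: h, g, q
typing: ✓ — Str -> Bool
ordered: ✗, needs weakening: r, p unused
linear: ✗, needs weakening: r, p unused
affine: ✓, q, h, g, r, p: no repeats, contraction unneeded
relevant: ✗, needs weakening: r, p unused
unrestricted: ✓, typability at Str -> Bool is all that's needed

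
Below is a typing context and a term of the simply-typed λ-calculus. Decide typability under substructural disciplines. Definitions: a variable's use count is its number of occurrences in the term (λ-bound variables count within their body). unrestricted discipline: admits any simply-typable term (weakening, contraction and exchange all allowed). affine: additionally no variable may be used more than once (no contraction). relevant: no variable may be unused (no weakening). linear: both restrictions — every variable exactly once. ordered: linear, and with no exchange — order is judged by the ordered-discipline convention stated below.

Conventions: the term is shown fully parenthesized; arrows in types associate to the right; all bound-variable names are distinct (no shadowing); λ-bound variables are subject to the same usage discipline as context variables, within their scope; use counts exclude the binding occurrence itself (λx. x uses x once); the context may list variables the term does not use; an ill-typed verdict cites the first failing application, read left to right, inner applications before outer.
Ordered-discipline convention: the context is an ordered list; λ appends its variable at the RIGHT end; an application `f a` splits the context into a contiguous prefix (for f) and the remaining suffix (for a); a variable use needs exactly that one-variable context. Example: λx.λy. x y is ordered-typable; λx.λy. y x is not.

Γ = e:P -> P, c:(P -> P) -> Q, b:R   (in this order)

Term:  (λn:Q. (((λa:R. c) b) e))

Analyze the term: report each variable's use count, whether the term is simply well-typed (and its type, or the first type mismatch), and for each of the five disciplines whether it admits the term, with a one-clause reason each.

counts: e: 1, c: 1, b: 1, n (λ-bound): 0, a (λ-bound): 0
order of uses: c, b, e
typing: well-typed — term : Q -> Q
ordered: ✗ — n, a left unused
linear: ✗ — n, a left unused
affine: ✓ — none of e, c, b, n, a used more than once
relevant: ✗ — n, a left unused
unrestricted: ✓ — typability at Q -> Q is all that's needed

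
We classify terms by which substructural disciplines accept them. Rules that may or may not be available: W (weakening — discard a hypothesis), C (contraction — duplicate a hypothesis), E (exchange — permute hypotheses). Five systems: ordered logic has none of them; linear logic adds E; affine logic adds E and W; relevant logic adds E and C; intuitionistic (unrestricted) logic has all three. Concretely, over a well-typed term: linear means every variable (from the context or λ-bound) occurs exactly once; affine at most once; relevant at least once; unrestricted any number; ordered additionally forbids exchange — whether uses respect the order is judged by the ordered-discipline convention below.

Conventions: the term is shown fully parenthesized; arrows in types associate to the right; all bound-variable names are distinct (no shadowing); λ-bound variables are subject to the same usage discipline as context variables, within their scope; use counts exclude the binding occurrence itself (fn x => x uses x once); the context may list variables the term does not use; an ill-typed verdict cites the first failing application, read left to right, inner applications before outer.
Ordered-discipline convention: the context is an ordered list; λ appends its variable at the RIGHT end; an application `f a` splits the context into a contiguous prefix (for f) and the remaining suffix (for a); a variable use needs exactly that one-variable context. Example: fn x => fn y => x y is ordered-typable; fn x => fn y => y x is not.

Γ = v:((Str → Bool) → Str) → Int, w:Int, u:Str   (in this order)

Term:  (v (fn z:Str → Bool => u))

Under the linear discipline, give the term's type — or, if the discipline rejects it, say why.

not well-typed under linear — needs weakening: w, z unused
usage: v: 1, w: 0, u: 1, z [bound]: 0
use order (left to right): v, u
typing: well-typed — term : Int
per-discipline verdicts: ordered ✗; linear ✗; affine ✓; relevant ✗; unrestricted ✓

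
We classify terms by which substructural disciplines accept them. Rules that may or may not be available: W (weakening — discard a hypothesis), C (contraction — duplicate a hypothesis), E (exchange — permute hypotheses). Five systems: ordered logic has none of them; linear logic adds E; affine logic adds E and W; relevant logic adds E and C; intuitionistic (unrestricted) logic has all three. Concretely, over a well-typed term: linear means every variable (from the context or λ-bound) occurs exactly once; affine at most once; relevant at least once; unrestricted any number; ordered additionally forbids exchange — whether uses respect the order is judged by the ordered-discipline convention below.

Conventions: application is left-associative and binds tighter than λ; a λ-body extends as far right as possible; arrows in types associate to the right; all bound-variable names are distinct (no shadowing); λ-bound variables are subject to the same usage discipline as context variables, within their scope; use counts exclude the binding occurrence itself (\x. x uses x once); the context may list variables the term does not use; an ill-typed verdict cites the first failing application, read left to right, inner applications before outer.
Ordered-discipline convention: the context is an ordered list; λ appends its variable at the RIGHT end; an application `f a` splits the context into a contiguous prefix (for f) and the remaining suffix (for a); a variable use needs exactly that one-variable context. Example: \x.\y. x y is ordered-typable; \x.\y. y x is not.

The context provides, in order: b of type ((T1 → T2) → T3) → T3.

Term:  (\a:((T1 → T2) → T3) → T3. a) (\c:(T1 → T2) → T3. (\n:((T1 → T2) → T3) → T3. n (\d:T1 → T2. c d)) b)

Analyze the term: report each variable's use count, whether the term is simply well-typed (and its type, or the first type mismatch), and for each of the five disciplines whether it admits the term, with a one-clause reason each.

variable uses: b: 1×; a [bound]: 1×; c [bound]: 1×; n [bound]: 1×; d [bound]: 1×
order of uses: a, n, c, d, b
typing: ✓ — ((T1 → T2) → T3) → T3
ordered: ✗, no ordered split (uses run a, n, c, d, b)
linear: ✓, each of b, a, c, n, d used exactly once
affine: ✓, no duplicate uses among b, a, c, n, d
relevant: ✓, b, a, c, n, d: all used, weakening unneeded
unrestricted: ✓, typability at ((T1 → T2) → T3) → T3 is all that's needed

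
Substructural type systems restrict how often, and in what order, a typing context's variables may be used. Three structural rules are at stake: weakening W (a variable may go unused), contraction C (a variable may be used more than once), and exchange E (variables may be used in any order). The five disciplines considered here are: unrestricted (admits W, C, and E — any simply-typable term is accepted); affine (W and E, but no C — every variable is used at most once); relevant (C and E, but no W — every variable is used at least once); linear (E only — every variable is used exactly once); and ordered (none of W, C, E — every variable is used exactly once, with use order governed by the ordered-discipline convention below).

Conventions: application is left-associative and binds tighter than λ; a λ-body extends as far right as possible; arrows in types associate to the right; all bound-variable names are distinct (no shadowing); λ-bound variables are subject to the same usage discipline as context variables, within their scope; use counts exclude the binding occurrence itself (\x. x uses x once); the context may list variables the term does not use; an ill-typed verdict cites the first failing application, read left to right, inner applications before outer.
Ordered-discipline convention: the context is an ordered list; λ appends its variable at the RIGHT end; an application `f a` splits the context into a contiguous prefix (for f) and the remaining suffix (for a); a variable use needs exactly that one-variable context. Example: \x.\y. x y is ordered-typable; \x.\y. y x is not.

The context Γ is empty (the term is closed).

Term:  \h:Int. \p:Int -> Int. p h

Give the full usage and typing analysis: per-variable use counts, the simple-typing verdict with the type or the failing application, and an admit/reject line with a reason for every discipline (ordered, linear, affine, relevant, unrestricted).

usage: h (λ-bound)=1; p (λ-bound)=1
left-to-right use order: p, h
typing: the term checks, with type Int -> (Int -> Int) -> Int
ordered: ✗, use order p, h needs exchange
linear: ✓, single use per variable (h, p)
affine: ✓, no duplicate uses among h, p
relevant: ✓, at least one use each (h, p)
unrestricted: ✓, well-typed at Int -> (Int -> Int) -> Int; no restrictions here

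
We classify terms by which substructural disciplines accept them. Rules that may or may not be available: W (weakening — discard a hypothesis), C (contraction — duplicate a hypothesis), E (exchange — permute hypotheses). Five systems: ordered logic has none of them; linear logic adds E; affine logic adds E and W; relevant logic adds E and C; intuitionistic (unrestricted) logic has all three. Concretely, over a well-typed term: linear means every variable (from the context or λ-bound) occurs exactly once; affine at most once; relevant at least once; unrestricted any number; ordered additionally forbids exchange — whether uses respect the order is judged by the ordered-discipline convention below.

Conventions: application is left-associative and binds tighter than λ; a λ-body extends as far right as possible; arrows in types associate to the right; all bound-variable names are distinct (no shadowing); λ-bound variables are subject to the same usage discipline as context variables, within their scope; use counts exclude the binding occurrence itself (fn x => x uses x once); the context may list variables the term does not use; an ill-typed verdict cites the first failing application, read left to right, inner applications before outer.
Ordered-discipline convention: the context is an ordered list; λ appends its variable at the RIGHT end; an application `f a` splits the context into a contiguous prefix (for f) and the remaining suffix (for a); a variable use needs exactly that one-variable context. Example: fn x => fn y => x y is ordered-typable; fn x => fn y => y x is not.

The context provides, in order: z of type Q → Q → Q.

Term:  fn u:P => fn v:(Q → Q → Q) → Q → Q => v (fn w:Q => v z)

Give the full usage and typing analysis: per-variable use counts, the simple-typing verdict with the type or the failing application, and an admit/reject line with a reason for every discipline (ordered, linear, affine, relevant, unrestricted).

use counts: z: 1; u (bound): 0; v (bound): 2; w (bound): 0
left-to-right use order: v, v, z
typing: well-typed — term : P → ((Q → Q → Q) → Q → Q) → Q → Q
ordered: ✗, repeated use of v ×2; u, w left unused
linear: ✗, repeated use of v ×2; u, w left unused
affine: ✗, repeated use of v ×2
relevant: ✗, u, w left unused
unrestricted: ✓, type-checks (P → ((Q → Q → Q) → Q → Q) → Q → Q) and nothing is barred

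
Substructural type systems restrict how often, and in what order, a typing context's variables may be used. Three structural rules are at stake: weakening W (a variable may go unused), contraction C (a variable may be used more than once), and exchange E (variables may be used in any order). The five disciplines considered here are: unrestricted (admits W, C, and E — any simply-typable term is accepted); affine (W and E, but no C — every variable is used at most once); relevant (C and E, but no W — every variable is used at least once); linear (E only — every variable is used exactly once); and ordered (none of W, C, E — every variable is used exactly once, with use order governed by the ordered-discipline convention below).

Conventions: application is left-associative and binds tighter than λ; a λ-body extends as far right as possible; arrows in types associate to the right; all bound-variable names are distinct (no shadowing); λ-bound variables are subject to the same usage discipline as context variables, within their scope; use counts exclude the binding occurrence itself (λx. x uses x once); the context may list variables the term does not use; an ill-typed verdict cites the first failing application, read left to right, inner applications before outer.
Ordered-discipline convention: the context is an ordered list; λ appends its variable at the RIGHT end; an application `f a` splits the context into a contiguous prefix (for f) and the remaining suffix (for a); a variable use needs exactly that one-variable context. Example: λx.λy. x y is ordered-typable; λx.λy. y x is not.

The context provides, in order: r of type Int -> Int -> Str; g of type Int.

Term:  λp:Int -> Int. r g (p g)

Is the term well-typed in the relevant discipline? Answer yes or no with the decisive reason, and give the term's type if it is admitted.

yes — r, g, p: all used, weakening unneeded; term : (Int -> Int) -> Str
use counts: r=1, g=2, p (bound)=1
use order (left to right): r, g, p, g
typing: the term checks, with type (Int -> Int) -> Str
summary: ordered ✗; linear ✗; affine ✗; relevant ✓; unrestricted ✓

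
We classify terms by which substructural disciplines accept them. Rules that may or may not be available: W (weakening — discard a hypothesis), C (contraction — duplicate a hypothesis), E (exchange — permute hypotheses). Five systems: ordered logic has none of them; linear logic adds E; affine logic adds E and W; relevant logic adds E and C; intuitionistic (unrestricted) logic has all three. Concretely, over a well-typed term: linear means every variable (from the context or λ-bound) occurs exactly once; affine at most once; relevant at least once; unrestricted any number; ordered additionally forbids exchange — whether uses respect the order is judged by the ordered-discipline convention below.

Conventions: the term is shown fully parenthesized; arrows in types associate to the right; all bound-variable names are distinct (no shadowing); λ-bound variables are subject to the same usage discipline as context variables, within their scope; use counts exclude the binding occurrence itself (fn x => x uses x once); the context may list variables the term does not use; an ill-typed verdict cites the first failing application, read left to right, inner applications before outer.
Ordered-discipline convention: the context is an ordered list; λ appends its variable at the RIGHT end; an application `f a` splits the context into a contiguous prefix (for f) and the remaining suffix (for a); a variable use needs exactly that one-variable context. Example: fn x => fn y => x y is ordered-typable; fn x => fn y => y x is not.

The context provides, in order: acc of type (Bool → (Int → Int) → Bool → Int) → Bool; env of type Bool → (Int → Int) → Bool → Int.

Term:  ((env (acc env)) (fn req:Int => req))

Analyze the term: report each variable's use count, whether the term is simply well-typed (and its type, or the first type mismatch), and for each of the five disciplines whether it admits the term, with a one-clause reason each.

variable uses: acc=1, env=2, req (bound)=1
order of uses: env, acc, env, req
typing: ✓ — Bool → Int
ordered ✗ (repeated use of env ×2)
linear ✗ (repeated use of env ×2)
affine ✗ (repeated use of env ×2)
relevant ✓ (every one of acc, env, req appears)
unrestricted ✓ (type-checks (Bool → Int) and nothing is barred)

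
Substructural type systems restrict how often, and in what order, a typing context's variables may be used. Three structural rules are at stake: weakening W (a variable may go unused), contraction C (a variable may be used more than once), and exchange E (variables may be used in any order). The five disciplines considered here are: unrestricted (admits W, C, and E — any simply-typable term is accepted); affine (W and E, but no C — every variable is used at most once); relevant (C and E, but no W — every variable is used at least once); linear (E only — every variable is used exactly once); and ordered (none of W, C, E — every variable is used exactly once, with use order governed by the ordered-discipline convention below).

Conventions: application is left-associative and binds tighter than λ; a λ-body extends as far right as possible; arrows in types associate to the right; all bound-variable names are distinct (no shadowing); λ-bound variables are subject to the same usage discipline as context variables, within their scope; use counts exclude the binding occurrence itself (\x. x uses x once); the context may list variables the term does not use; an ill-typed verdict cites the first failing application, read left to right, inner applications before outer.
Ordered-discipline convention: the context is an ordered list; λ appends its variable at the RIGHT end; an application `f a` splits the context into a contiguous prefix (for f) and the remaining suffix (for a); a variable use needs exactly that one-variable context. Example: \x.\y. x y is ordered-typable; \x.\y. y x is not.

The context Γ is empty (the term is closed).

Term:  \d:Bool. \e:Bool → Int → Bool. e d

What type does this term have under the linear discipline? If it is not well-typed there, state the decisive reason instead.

term : Bool → (Bool → Int → Bool) → Int → Bool
variable uses: d [bound] ×1, e [bound] ×1
uses in reading order: e, d
typing: well-typed — term : Bool → (Bool → Int → Bool) → Int → Bool
across the five disciplines: ordered ✗, linear ✓, affine ✓, relevant ✓, unrestricted ✓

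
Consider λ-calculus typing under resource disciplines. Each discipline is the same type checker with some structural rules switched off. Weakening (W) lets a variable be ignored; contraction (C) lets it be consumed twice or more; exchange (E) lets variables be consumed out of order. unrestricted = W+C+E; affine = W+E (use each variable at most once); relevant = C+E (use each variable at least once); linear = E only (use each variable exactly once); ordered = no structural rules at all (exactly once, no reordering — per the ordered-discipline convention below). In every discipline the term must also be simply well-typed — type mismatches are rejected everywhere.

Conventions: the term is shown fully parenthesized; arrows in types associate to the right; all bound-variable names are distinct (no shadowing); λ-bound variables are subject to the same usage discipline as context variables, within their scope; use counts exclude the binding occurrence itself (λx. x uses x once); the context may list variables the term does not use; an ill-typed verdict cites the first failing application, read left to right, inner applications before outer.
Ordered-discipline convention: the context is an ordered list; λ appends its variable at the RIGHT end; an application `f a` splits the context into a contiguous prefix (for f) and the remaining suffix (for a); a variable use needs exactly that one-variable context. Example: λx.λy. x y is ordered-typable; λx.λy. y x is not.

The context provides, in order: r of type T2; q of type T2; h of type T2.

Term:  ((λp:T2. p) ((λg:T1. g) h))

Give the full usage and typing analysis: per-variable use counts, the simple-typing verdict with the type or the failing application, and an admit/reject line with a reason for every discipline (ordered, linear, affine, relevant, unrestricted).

counts: r: 0×, q: 0×, h: 1×, p (bound): 1×, g (bound): 1×
use order (left to right): p, g, h
typing: ill-typed: an application expects T1 but receives T2
ordered: ✗, fails simple typing
linear: ✗, a type mismatch blocks all five
affine: ✗, the type mismatch rejects it
relevant: ✗, not simply typable
unrestricted: ✗, fails simple typing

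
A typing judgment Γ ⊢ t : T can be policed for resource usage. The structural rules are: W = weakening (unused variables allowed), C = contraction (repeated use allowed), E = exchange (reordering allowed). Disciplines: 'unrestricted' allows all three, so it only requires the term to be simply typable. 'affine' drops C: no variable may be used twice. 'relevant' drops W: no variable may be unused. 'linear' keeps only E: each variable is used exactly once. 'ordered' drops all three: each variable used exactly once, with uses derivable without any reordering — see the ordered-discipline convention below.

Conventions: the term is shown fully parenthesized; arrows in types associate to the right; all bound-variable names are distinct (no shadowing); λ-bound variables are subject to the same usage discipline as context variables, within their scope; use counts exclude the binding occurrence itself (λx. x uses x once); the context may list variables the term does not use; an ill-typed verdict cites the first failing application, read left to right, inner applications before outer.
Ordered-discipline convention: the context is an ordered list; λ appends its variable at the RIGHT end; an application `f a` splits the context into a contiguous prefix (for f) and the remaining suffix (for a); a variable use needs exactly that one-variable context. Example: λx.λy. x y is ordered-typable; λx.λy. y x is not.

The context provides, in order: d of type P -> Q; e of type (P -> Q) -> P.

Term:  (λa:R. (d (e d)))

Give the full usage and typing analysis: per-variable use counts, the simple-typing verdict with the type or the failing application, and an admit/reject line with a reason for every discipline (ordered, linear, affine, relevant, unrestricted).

variable uses: d=2; e=1; a (bound)=0
uses in reading order: d, e, d
typing: well-typed at R -> Q
ordered: ✗ — d ×2 used more than once (contraction); a never used (weakening)
linear: ✗ — d ×2 used more than once (contraction); a never used (weakening)
affine: ✗ — d ×2 used more than once (contraction)
relevant: ✗ — a never used (weakening)
unrestricted: ✓ — simply typable at R -> Q; W, C, E all held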